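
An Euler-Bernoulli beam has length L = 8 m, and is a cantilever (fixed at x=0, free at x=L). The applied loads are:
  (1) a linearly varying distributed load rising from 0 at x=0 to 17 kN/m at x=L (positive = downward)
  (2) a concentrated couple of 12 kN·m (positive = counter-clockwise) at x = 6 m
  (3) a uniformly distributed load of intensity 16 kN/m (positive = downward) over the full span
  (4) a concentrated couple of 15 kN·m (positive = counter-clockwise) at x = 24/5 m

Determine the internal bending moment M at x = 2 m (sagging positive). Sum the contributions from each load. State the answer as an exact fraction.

Load 1 — triangular load w₀=17 kN/m (0→w₀ over full span):
  M_1 = w₀Lx/2 - w₀L²/3 - w₀x³/(6L) = 17·8·2/2 - 17·8²/3 - 17·2³/(6·8) = -459/2 kN·m
Load 2 — applied couple M₀=12 kN·m at a=6 m (b=L-a=2):
  M_2 = M₀  [x≤a] = 12 = 12 kN·m
Load 3 — uniform load w=16 kN/m over full span:
  M_3 = -w(L-x)²/2 = -16·(8-2)²/2 = -288 kN·m
Load 4 — applied couple M₀=15 kN·m at a=24/5 m (b=L-a=16/5):
  M_4 = M₀  [x≤a] = 15 = 15 kN·m
Superposition: M = Σ M_i = -981/2 kN·m ≈ -490.500000 kN·m

M(2) = -981/2 kN·m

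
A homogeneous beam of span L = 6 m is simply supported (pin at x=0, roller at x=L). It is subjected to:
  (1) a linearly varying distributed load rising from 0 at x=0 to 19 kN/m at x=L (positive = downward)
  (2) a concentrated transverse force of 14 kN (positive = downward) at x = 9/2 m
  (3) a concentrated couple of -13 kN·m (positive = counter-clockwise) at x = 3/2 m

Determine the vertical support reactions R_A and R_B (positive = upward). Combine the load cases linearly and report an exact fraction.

Load 1 — triangular load w₀=19 kN/m (0→w₀ over full span):
  R_A = w₀L/6 = 19·6/6 = 19 kN
  R_B = w₀L/3 = 19·6/3 = 38 kN
Load 2 — point force P=14 kN at a=9/2 m (b=L-a=3/2):
  R_A = Pb/L = 14·(3/2)/6 = 7/2 kN
  R_B = Pa/L = 14·(9/2)/6 = 21/2 kN
Load 3 — applied couple M₀=-13 kN·m at a=3/2 m (b=L-a=9/2):
  R_A = M₀/L = (-13)/6 = -13/6 kN
  R_B = -M₀/L = -(-13)/6 = 13/6 kN
Superposition: R_A = 61/3 kN, R_B = 152/3 kN

R_A = 61/3 kN, R_B = 152/3 kN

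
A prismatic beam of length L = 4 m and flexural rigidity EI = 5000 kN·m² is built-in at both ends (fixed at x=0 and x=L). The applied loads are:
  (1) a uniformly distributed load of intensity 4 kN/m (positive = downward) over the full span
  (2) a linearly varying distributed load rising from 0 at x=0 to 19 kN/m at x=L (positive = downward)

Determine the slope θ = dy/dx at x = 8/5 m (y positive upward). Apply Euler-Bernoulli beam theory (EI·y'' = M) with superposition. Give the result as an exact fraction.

Load 1 — uniform load w=4 kN/m over full span:
  θ_1 = -wx(L-x)(L-2x)/(12EI) = -4·(8/5)·(4-(8/5))·(4-2·(8/5))/(12·5000) = -16/78125 rad
Load 2 — triangular load w₀=19 kN/m (0→w₀ over full span):
  θ_2 = -w₀(2x(L-x)(L-2x)(x+2L)+x²(L-x)²)/(120LEI) = -19·(2·(8/5)·(4-(8/5))·(4-2·(8/5))·((8/5)+2·4)+(8/5)²·(4-(8/5))²)/(120·4·5000) = -228/390625 rad
Superposition: θ = Σ θ_i = -308/390625 rad ≈ -0.000788 rad

θ(8/5) = -308/390625 rad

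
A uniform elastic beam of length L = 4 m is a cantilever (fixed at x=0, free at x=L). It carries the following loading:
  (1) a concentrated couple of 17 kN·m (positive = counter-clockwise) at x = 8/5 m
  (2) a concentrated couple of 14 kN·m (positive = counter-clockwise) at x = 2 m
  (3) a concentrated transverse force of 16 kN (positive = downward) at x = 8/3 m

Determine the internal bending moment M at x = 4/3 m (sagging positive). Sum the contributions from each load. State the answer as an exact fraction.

Load 1 — applied couple M₀=17 kN·m at a=8/5 m (b=L-a=12/5):
  M_1 = M₀  [x≤a] = 17 = 17 kN·m
Load 2 — applied couple M₀=14 kN·m at a=2 m (b=L-a=2):
  M_2 = M₀  [x≤a] = 14 = 14 kN·m
Load 3 — point force P=16 kN at a=8/3 m (b=L-a=4/3):
  M_3 = -P(a-x)  [x≤a] = -16·((8/3)-(4/3)) = -64/3 kN·m
Superposition: M = Σ M_i = 29/3 kN·m ≈ 9.666667 kN·m

M(4/3) = 29/3 kN·m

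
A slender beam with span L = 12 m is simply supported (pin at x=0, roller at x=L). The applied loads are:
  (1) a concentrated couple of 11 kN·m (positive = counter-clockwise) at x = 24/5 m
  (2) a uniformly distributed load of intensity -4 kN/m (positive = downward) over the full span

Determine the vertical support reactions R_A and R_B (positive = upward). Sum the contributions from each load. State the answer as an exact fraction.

R_A = -277/12 kN, R_B = -299/12 kN

Load 1 — applied couple M₀=11 kN·m at a=24/5 m (b=L-a=36/5):
  R_A = M₀/L = 11/12 kN
  R_B = -M₀/L = -11/12 kN
Load 2 — uniform load w=-4 kN/m over full span:
  R_A = wL/2 = (-4)·12/2 = -24 kN
  R_B = wL/2 = (-4)·12/2 = -24 kN
Superposition: R_A = -277/12 kN, R_B = -299/12 kN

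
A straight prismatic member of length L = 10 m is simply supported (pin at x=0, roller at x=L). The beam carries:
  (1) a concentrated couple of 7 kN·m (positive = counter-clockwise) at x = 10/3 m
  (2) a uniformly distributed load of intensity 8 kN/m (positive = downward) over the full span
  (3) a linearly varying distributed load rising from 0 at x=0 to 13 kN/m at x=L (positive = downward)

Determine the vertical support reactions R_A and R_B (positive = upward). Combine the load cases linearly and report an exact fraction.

Load 1 — applied couple M₀=7 kN·m at a=10/3 m (b=L-a=20/3):
  R_A = M₀/L = 7/10 kN
  R_B = -M₀/L = -7/10 kN
Load 2 — uniform load w=8 kN/m over full span:
  R_A = wL/2 = 8·10/2 = 40 kN
  R_B = wL/2 = 8·10/2 = 40 kN
Load 3 — triangular load w₀=13 kN/m (0→w₀ over full span):
  R_A = w₀L/6 = 13·10/6 = 65/3 kN
  R_B = w₀L/3 = 13·10/3 = 130/3 kN
Superposition: R_A = 1871/30 kN, R_B = 2479/30 kN

R_A = 1871/30 kN, R_B = 2479/30 kN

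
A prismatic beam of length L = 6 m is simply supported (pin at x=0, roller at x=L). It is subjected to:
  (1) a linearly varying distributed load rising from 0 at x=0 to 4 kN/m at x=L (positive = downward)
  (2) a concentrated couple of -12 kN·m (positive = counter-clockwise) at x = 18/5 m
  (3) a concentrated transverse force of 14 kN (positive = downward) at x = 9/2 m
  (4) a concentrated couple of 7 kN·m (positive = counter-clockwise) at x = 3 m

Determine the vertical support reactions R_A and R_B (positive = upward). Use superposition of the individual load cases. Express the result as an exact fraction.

R_A = 20/3 kN, R_B = 58/3 kN

Load 1 — triangular load w₀=4 kN/m (0→w₀ over full span):
  R_A = w₀L/6 = 4·6/6 = 4 kN
  R_B = w₀L/3 = 4·6/3 = 8 kN
Load 2 — applied couple M₀=-12 kN·m at a=18/5 m (b=L-a=12/5):
  R_A = M₀/L = (-12)/6 = -2 kN
  R_B = -M₀/L = -(-12)/6 = 2 kN
Load 3 — point force P=14 kN at a=9/2 m (b=L-a=3/2):
  R_A = Pb/L = 14·(3/2)/6 = 7/2 kN
  R_B = Pa/L = 14·(9/2)/6 = 21/2 kN
Load 4 — applied couple M₀=7 kN·m at a=3 m (b=L-a=3):
  R_A = M₀/L = 7/6 kN
  R_B = -M₀/L = -7/6 kN
Superposition: R_A = 20/3 kN, R_B = 58/3 kN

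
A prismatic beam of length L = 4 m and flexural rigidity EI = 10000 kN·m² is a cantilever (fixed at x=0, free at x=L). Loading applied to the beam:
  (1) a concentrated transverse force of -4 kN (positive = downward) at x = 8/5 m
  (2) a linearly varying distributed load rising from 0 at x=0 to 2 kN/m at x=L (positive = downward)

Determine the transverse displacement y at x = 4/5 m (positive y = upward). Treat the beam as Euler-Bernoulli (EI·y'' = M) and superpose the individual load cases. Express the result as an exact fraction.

Load 1 — point force P=-4 kN at a=8/5 m (b=L-a=12/5):
  y_1 = -Px²(3a-x)/(6EI)  [x≤a] = -(-4)·(4/5)²·(3·(8/5)-(4/5))/(6·10000) = 8/46875 m
Load 2 — triangular load w₀=2 kN/m (0→w₀ over full span):
  y_2 = (w₀Lx³/12-w₀L²x²/6-w₀x⁵/(120L))/EI = (2·4·(4/5)³/12-2·4²·(4/5)²/6-2·(4/5)⁵/(120·4))/10000 = -9004/29296875 m
Superposition: y = Σ y_i = -4004/29296875 m ≈ -0.000137 m

y(4/5) = -4004/29296875 m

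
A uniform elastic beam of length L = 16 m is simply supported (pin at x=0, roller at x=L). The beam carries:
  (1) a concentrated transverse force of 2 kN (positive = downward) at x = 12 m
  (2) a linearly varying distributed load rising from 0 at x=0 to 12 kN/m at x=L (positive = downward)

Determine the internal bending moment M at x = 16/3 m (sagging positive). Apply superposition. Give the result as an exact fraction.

Load 1 — point force P=2 kN at a=12 m (b=L-a=4):
  M_1 = Pbx/L  [x≤a] = 2·4·(16/3)/16 = 8/3 kN·m
Load 2 — triangular load w₀=12 kN/m (0→w₀ over full span):
  M_2 = w₀Lx/6 - w₀x³/(6L) = 12·16·(16/3)/6 - 12·(16/3)³/(6·16) = 4096/27 kN·m
Superposition: M = Σ M_i = 4168/27 kN·m ≈ 154.370370 kN·m

M(16/3) = 4168/27 kN·m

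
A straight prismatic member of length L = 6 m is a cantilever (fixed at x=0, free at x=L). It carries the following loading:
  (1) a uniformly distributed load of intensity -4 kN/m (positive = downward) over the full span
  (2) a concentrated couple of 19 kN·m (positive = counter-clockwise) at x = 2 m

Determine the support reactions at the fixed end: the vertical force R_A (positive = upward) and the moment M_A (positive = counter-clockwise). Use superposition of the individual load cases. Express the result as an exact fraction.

Load 1 — uniform load w=-4 kN/m over full span:
  R_A = wL = (-4)·6 = -24 kN
  M_A = wL²/2 = (-4)·6²/2 = -72 kN·m
Load 2 — applied couple M₀=19 kN·m at a=2 m (b=L-a=4):
  R_A = 0 kN
  M_A = -M₀ = -19 kN·m
Superposition: R_A = -24 kN, M_A = -91 kN·m

R_A = -24 kN, M_A = -91 kN·m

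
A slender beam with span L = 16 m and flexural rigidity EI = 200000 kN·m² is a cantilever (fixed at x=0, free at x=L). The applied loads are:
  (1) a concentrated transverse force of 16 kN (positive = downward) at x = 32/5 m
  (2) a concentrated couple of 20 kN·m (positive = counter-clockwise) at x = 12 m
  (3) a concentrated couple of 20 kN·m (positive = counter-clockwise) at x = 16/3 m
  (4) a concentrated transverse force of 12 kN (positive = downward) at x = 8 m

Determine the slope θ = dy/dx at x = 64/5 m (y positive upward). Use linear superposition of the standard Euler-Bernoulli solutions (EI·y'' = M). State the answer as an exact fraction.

Load 1 — point force P=16 kN at a=32/5 m (b=L-a=48/5):
  θ_1 = -Pa²/(2EI)  [x>a] = -16·(32/5)²/(2·200000) = -128/78125 rad
Load 2 — applied couple M₀=20 kN·m at a=12 m (b=L-a=4):
  θ_2 = M₀a/EI  [x>a] = 20·12/200000 = 3/2500 rad
Load 3 — applied couple M₀=20 kN·m at a=16/3 m (b=L-a=32/3):
  θ_3 = M₀a/EI  [x>a] = 20·(16/3)/200000 = 1/1875 rad
Load 4 — point force P=12 kN at a=8 m (b=L-a=8):
  θ_4 = -Pa²/(2EI)  [x>a] = -12·8²/(2·200000) = -6/3125 rad
Superposition: θ = Σ θ_i = -1711/937500 rad ≈ -0.001825 rad

θ(64/5) = -1711/937500 rad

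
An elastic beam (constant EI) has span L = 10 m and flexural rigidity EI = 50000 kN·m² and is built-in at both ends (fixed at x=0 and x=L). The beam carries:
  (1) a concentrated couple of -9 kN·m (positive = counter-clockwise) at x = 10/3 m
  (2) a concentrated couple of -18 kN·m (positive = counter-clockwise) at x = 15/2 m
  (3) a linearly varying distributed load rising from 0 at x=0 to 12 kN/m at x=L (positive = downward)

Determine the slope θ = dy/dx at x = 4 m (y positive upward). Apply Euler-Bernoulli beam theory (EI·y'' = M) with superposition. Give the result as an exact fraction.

Load 1 — applied couple M₀=-9 kN·m at a=10/3 m (b=L-a=20/3):
  θ_1 = (R_Ax²/2 - M_Ax - M₀(x-a))/EI  [x>a] with R_A=-6/5, M_A=0 = ((-6/5)·4²/2 - 0·4 - (-9)·(4-(10/3)))/50000 = -9/125000 rad
Load 2 — applied couple M₀=-18 kN·m at a=15/2 m (b=L-a=5/2):
  θ_2 = (R_Ax²/2 - M_Ax)/EI  [x≤a] with R_A=-81/40, M_A=-45/8 = ((-81/40)·4²/2 - (-45/8)·4)/50000 = 63/500000 rad
Load 3 — triangular load w₀=12 kN/m (0→w₀ over full span):
  θ_3 = -w₀(2x(L-x)(L-2x)(x+2L)+x²(L-x)²)/(120LEI) = -12·(2·4·(10-4)·(10-2·4)·(4+2·10)+4²·(10-4)²)/(120·10·50000) = -9/15625 rad
Superposition: θ = Σ θ_i = -261/500000 rad ≈ -0.000522 rad

θ(4) = -261/500000 rad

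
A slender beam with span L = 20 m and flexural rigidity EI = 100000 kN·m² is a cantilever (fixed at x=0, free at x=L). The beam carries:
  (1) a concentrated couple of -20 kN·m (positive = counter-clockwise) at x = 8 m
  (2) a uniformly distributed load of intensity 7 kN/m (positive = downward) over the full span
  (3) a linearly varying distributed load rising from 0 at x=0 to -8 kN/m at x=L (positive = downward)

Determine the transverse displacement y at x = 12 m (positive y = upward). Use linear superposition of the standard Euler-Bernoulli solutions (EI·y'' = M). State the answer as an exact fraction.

y(12) = -10327/78125 m

Load 1 — applied couple M₀=-20 kN·m at a=8 m (b=L-a=12):
  y_1 = M₀a(2x-a)/(2EI)  [x>a] = (-20)·8·(2·12-8)/(2·100000) = -8/625 m
Load 2 — uniform load w=7 kN/m over full span:
  y_2 = -wx²(x²-4Lx+6L²)/(24EI) = -7·12²·(12²-4·20·12+6·20²)/(24·100000) = -2079/3125 m
Load 3 — triangular load w₀=-8 kN/m (0→w₀ over full span):
  y_3 = (w₀Lx³/12-w₀L²x²/6-w₀x⁵/(120L))/EI = ((-8)·20·12³/12-(-8)·20²·12²/6-(-8)·12⁵/(120·20))/100000 = 42648/78125 m
Superposition: y = Σ y_i = -10327/78125 m ≈ -0.132186 m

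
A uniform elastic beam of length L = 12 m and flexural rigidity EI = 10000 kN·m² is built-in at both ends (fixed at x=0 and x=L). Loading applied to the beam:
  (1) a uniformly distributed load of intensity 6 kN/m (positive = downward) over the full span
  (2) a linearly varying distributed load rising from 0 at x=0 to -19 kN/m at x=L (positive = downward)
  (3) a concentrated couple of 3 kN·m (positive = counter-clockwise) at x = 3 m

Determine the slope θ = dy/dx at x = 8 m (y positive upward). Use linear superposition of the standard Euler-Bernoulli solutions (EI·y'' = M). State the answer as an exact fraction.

Load 1 — uniform load w=6 kN/m over full span:
  θ_1 = -wx(L-x)(L-2x)/(12EI) = -6·8·(12-8)·(12-2·8)/(12·10000) = 4/625 rad
Load 2 — triangular load w₀=-19 kN/m (0→w₀ over full span):
  θ_2 = -w₀(2x(L-x)(L-2x)(x+2L)+x²(L-x)²)/(120LEI) = -(-19)·(2·8·(12-8)·(12-2·8)·(8+2·12)+8²·(12-8)²)/(120·12·10000) = -266/28125 rad
Load 3 — applied couple M₀=3 kN·m at a=3 m (b=L-a=9):
  θ_3 = (R_Ax²/2 - M_Ax - M₀(x-a))/EI  [x>a] with R_A=9/32, M_A=-9/16 = ((9/32)·8²/2 - (-9/16)·8 - 3·(8-3))/10000 = -3/20000 rad
Superposition: θ = Σ θ_i = -2887/900000 rad ≈ -0.003208 rad

θ(8) = -2887/900000 rad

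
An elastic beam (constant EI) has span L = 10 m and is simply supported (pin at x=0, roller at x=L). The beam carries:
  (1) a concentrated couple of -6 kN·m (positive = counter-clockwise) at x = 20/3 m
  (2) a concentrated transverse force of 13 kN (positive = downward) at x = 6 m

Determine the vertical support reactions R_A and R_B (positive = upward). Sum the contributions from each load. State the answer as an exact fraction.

R_A = 23/5 kN, R_B = 42/5 kN

Load 1 — applied couple M₀=-6 kN·m at a=20/3 m (b=L-a=10/3):
  R_A = M₀/L = (-6)/10 = -3/5 kN
  R_B = -M₀/L = -(-6)/10 = 3/5 kN
Load 2 — point force P=13 kN at a=6 m (b=L-a=4):
  R_A = Pb/L = 13·4/10 = 26/5 kN
  R_B = Pa/L = 13·6/10 = 39/5 kN
Superposition: R_A = 23/5 kN, R_B = 42/5 kN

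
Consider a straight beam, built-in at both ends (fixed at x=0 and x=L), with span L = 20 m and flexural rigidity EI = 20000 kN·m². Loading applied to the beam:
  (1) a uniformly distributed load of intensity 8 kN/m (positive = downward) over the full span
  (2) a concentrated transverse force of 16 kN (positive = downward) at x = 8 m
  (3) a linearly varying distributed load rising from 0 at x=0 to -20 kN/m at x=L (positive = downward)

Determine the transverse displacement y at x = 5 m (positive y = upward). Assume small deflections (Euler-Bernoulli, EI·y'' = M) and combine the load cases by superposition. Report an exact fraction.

y(5) = -201/32000 m

Load 1 — uniform load w=8 kN/m over full span:
  y_1 = -wx²(L-x)²/(24EI) = -8·5²·(20-5)²/(24·20000) = -3/32 m
Load 2 — point force P=16 kN at a=8 m (b=L-a=12):
  y_2 = -Pb²x²(3aL-(3a+b)x)/(6L³EI)  [x≤a] = -16·12²·5²·(3·8·20-(3·8+12)·5)/(6·20³·20000) = -9/500 m
Load 3 — triangular load w₀=-20 kN/m (0→w₀ over full span):
  y_3 = -w₀x²(L-x)²(x+2L)/(120LEI) = -(-20)·5²·(20-5)²·(5+2·20)/(120·20·20000) = 27/256 m
Superposition: y = Σ y_i = -201/32000 m ≈ -0.006281 m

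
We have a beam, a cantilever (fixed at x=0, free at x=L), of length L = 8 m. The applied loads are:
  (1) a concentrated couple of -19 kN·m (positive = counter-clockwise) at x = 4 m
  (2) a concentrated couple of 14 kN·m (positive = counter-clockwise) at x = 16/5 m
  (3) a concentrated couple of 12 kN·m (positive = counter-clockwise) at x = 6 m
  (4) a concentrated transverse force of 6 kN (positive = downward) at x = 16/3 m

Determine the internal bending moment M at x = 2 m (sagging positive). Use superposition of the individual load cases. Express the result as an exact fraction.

M(2) = -13 kN·m

Load 1 — applied couple M₀=-19 kN·m at a=4 m (b=L-a=4):
  M_1 = M₀  [x≤a] = (-19) = -19 kN·m
Load 2 — applied couple M₀=14 kN·m at a=16/5 m (b=L-a=24/5):
  M_2 = M₀  [x≤a] = 14 = 14 kN·m
Load 3 — applied couple M₀=12 kN·m at a=6 m (b=L-a=2):
  M_3 = M₀  [x≤a] = 12 = 12 kN·m
Load 4 — point force P=6 kN at a=16/3 m (b=L-a=8/3):
  M_4 = -P(a-x)  [x≤a] = -6·((16/3)-2) = -20 kN·m
Superposition: M = Σ M_i = -13 kN·m ≈ -13.000000 kN·m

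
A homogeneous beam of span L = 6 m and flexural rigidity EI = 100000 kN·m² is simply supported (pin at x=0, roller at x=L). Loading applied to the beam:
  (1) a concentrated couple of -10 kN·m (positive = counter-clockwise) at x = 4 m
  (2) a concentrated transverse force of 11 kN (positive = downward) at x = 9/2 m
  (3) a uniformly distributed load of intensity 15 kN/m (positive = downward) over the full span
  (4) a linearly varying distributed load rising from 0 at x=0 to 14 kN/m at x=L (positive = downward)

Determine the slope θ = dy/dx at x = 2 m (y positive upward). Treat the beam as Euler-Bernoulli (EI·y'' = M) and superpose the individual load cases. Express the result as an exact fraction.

Load 1 — applied couple M₀=-10 kN·m at a=4 m (b=L-a=2):
  θ_1 = (M₀x²/(2L)+C₁)/EI  [x≤a] with C₁=M₀(3b²-L²)/(6L)=20/3 = ((-10)·2²/(2·6)+(20/3))/100000 = 1/30000 rad
Load 2 — point force P=11 kN at a=9/2 m (b=L-a=3/2):
  θ_2 = -Pb(L²-b²-3x²)/(6LEI)  [x≤a] = -11·(3/2)·(6²-(3/2)²-3·2²)/(6·6·100000) = -319/3200000 rad
Load 3 — uniform load w=15 kN/m over full span:
  θ_3 = -w(L³-6Lx²+4x³)/(24EI) = -15·(6³-6·6·2²+4·2³)/(24·100000) = -13/20000 rad
Load 4 — triangular load w₀=14 kN/m (0→w₀ over full span):
  θ_4 = -w₀(7L⁴-30L²x²+15x⁴)/(360LEI) = -14·(7·6⁴-30·6²·2²+15·2⁴)/(360·6·100000) = -91/281250 rad
Superposition: θ = Σ θ_i = -149747/144000000 rad ≈ -0.001040 rad

θ(2) = -149747/144000000 rad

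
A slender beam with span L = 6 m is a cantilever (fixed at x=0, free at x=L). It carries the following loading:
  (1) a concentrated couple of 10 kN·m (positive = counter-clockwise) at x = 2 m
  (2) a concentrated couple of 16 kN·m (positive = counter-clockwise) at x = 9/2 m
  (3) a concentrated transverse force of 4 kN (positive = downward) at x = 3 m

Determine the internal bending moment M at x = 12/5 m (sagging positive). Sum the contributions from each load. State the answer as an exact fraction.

Load 1 — applied couple M₀=10 kN·m at a=2 m (b=L-a=4):
  M_1 = 0  [x>a] = 0 kN·m
Load 2 — applied couple M₀=16 kN·m at a=9/2 m (b=L-a=3/2):
  M_2 = M₀  [x≤a] = 16 = 16 kN·m
Load 3 — point force P=4 kN at a=3 m (b=L-a=3):
  M_3 = -P(a-x)  [x≤a] = -4·(3-(12/5)) = -12/5 kN·m
Superposition: M = Σ M_i = 68/5 kN·m ≈ 13.600000 kN·m

M(12/5) = 68/5 kN·m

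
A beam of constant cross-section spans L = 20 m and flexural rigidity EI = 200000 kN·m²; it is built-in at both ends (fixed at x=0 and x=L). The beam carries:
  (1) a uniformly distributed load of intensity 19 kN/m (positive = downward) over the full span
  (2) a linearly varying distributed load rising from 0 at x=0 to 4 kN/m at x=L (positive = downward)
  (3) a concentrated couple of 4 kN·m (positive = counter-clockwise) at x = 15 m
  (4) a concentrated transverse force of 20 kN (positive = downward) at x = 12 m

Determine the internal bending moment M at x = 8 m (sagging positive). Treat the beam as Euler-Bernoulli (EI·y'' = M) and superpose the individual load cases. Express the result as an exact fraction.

M(8) = 96821/300 kN·m

Load 1 — uniform load w=19 kN/m over full span:
  M_1 = wLx/2 - wL²/12 - wx²/2 = 19·20·8/2 - 19·20²/12 - 19·8²/2 = 836/3 kN·m
Load 2 — triangular load w₀=4 kN/m (0→w₀ over full span):
  M_2 = 3w₀Lx/20 - w₀L²/30 - w₀x³/(6L) = 3·4·20·8/20 - 4·20²/30 - 4·8³/(6·20) = 128/5 kN·m
Load 3 — applied couple M₀=4 kN·m at a=15 m (b=L-a=5):
  M_3 = R_Ax - M_A  [x≤a] with R_A=9/40, M_A=5/4 = (9/40)·8 - (5/4) = 11/20 kN·m
Load 4 — point force P=20 kN at a=12 m (b=L-a=8):
  M_4 = Pb²(3a+b)x/L³ - Pab²/L²  [x≤a] = 20·8²·(3·12+8)·8/20³ - 20·12·8²/20² = 448/25 kN·m
Superposition: M = Σ M_i = 96821/300 kN·m ≈ 322.736667 kN·m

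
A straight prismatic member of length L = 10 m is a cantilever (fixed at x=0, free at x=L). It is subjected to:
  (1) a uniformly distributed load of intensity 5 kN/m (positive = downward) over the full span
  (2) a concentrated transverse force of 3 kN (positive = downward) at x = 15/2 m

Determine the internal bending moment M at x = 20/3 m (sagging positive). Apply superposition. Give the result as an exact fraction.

M(20/3) = -545/18 kN·m

Load 1 — uniform load w=5 kN/m over full span:
  M_1 = -w(L-x)²/2 = -5·(10-(20/3))²/2 = -250/9 kN·m
Load 2 — point force P=3 kN at a=15/2 m (b=L-a=5/2):
  M_2 = -P(a-x)  [x≤a] = -3·((15/2)-(20/3)) = -5/2 kN·m
Superposition: M = Σ M_i = -545/18 kN·m ≈ -30.277778 kN·m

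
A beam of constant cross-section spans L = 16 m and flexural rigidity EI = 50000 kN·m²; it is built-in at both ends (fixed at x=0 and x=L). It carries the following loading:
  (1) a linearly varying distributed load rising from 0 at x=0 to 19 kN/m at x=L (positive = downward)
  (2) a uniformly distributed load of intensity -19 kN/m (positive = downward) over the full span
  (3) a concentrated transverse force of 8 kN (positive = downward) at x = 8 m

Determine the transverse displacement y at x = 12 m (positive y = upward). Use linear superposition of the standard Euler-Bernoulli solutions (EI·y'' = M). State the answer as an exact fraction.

y(12) = 1379/93750 m

Load 1 — triangular load w₀=19 kN/m (0→w₀ over full span):
  y_1 = -w₀x²(L-x)²(x+2L)/(120LEI) = -19·12²·(16-12)²·(12+2·16)/(120·16·50000) = -627/31250 m
Load 2 — uniform load w=-19 kN/m over full span:
  y_2 = -wx²(L-x)²/(24EI) = -(-19)·12²·(16-12)²/(24·50000) = 114/3125 m
Load 3 — point force P=8 kN at a=8 m (b=L-a=8):
  y_3 = -Pa²(L-x)²(3bL-(3b+a)(L-x))/(6L³EI)  [x>a] = -8·8²·(16-12)²·(3·8·16-(3·8+8)·(16-12))/(6·16³·50000) = -16/9375 m
Superposition: y = Σ y_i = 1379/93750 m ≈ 0.014709 m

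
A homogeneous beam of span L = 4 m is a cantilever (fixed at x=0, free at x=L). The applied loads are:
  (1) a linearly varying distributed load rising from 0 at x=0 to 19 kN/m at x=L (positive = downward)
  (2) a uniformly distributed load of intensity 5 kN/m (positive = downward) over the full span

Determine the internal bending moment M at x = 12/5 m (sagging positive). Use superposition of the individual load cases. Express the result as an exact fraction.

Load 1 — triangular load w₀=19 kN/m (0→w₀ over full span):
  M_1 = w₀Lx/2 - w₀L²/3 - w₀x³/(6L) = 19·4·(12/5)/2 - 19·4²/3 - 19·(12/5)³/(6·4) = -7904/375 kN·m
Load 2 — uniform load w=5 kN/m over full span:
  M_2 = -w(L-x)²/2 = -5·(4-(12/5))²/2 = -32/5 kN·m
Superposition: M = Σ M_i = -10304/375 kN·m ≈ -27.477333 kN·m

M(12/5) = -10304/375 kN·m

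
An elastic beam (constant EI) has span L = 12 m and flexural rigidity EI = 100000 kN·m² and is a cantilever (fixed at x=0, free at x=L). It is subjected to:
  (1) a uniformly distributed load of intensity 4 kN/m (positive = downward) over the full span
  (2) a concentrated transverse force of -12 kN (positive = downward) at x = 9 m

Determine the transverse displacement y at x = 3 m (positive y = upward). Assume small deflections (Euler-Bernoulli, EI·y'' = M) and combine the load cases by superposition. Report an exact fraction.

y(3) = -1323/200000 m

Load 1 — uniform load w=4 kN/m over full span:
  y_1 = -wx²(x²-4Lx+6L²)/(24EI) = -4·3²·(3²-4·12·3+6·12²)/(24·100000) = -2187/200000 m
Load 2 — point force P=-12 kN at a=9 m (b=L-a=3):
  y_2 = -Px²(3a-x)/(6EI)  [x≤a] = -(-12)·3²·(3·9-3)/(6·100000) = 27/6250 m
Superposition: y = Σ y_i = -1323/200000 m ≈ -0.006615 m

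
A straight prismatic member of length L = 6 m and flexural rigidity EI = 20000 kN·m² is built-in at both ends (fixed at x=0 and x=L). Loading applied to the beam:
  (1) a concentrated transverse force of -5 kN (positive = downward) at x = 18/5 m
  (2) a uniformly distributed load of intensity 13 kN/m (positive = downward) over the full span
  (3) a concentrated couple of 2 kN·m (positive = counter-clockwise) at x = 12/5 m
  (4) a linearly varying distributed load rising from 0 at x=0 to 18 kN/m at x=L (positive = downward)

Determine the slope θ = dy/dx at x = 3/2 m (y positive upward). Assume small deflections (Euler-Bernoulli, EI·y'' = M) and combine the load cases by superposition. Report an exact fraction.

Load 1 — point force P=-5 kN at a=18/5 m (b=L-a=12/5):
  θ_1 = -Pb²x(2aL-(3a+b)x)/(2L³EI)  [x≤a] = -(-5)·(12/5)²·(3/2)·(2·(18/5)·6-(3·(18/5)+(12/5))·(3/2))/(2·6³·20000) = 117/1000000 rad
Load 2 — uniform load w=13 kN/m over full span:
  θ_2 = -wx(L-x)(L-2x)/(12EI) = -13·(3/2)·(6-(3/2))·(6-2·(3/2))/(12·20000) = -351/320000 rad
Load 3 — applied couple M₀=2 kN·m at a=12/5 m (b=L-a=18/5):
  θ_3 = (R_Ax²/2 - M_Ax)/EI  [x≤a] with R_A=12/25, M_A=6/25 = ((12/25)·(3/2)²/2 - (6/25)·(3/2))/20000 = 9/1000000 rad
Load 4 — triangular load w₀=18 kN/m (0→w₀ over full span):
  θ_4 = -w₀(2x(L-x)(L-2x)(x+2L)+x²(L-x)²)/(120LEI) = -18·(2·(3/2)·(6-(3/2))·(6-2·(3/2))·((3/2)+2·6)+(3/2)²·(6-(3/2))²)/(120·6·20000) = -9477/12800000 rad
Superposition: θ = Σ θ_i = -109521/64000000 rad ≈ -0.001711 rad

θ(3/2) = -109521/64000000 rad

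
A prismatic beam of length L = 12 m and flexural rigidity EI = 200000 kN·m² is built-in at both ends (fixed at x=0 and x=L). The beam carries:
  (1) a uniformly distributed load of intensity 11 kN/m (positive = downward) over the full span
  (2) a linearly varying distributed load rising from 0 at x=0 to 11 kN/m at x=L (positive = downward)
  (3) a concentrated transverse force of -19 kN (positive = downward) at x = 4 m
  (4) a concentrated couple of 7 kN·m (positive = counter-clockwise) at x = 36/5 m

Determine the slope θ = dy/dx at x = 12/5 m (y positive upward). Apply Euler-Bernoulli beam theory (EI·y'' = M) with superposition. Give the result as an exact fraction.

θ(12/5) = -8693/9375000 rad

Load 1 — uniform load w=11 kN/m over full span:
  θ_1 = -wx(L-x)(L-2x)/(12EI) = -11·(12/5)·(12-(12/5))·(12-2·(12/5))/(12·200000) = -297/390625 rad
Load 2 — triangular load w₀=11 kN/m (0→w₀ over full span):
  θ_2 = -w₀(2x(L-x)(L-2x)(x+2L)+x²(L-x)²)/(120LEI) = -11·(2·(12/5)·(12-(12/5))·(12-2·(12/5))·((12/5)+2·12)+(12/5)²·(12-(12/5))²)/(120·12·200000) = -693/1953125 rad
Load 3 — point force P=-19 kN at a=4 m (b=L-a=8):
  θ_3 = -Pb²x(2aL-(3a+b)x)/(2L³EI)  [x≤a] = -(-19)·8²·(12/5)·(2·4·12-(3·4+8)·(12/5))/(2·12³·200000) = 19/93750 rad
Load 4 — applied couple M₀=7 kN·m at a=36/5 m (b=L-a=24/5):
  θ_4 = (R_Ax²/2 - M_Ax)/EI  [x≤a] with R_A=21/25, M_A=56/25 = ((21/25)·(12/5)²/2 - (56/25)·(12/5))/200000 = -231/15625000 rad
Superposition: θ = Σ θ_i = -8693/9375000 rad ≈ -0.000927 rad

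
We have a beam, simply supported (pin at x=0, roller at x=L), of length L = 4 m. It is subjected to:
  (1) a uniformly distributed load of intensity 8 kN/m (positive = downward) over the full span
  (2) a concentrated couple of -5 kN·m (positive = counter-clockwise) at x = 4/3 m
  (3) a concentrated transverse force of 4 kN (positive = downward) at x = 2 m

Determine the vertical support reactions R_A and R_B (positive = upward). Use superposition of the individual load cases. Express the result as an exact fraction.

R_A = 67/4 kN, R_B = 77/4 kN

Load 1 — uniform load w=8 kN/m over full span:
  R_A = wL/2 = 8·4/2 = 16 kN
  R_B = wL/2 = 8·4/2 = 16 kN
Load 2 — applied couple M₀=-5 kN·m at a=4/3 m (b=L-a=8/3):
  R_A = M₀/L = (-5)/4 = -5/4 kN
  R_B = -M₀/L = -(-5)/4 = 5/4 kN
Load 3 — point force P=4 kN at a=2 m (b=L-a=2):
  R_A = Pb/L = 4·2/4 = 2 kN
  R_B = Pa/L = 4·2/4 = 2 kN
Superposition: R_A = 67/4 kN, R_B = 77/4 kN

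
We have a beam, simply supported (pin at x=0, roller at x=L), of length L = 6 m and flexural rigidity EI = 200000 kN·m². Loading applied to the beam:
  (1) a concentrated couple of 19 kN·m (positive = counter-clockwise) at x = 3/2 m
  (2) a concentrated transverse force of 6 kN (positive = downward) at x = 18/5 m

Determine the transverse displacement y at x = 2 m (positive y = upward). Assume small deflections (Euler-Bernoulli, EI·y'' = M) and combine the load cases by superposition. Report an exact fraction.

y(2) = 31411/900000000 m

Load 1 — applied couple M₀=19 kN·m at a=3/2 m (b=L-a=9/2):
  y_1 = (M₀x³/(6L)-M₀(x-a)²/2+C₁x)/EI  [x>a] with C₁=M₀(3b²-L²)/(6L)=209/16 = (19·2³/(6·6)-19·(2-(3/2))²/2+(209/16)·2)/200000 = 1007/7200000 m
Load 2 — point force P=6 kN at a=18/5 m (b=L-a=12/5):
  y_2 = -Pbx(L²-b²-x²)/(6LEI)  [x≤a] = -6·(12/5)·2·(6²-(12/5)²-2²)/(6·6·200000) = -41/390625 m
Superposition: y = Σ y_i = 31411/900000000 m ≈ 0.000035 m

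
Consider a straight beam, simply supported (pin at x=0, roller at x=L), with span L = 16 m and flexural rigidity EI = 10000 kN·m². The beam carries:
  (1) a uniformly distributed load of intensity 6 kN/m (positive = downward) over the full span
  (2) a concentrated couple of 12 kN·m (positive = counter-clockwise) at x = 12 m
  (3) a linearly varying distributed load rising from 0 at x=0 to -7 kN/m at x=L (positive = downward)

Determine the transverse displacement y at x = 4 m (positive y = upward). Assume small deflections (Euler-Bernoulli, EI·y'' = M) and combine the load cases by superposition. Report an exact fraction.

Load 1 — uniform load w=6 kN/m over full span:
  y_1 = -wx(L³-2Lx²+x³)/(24EI) = -6·4·(16³-2·16·4²+4³)/(24·10000) = -228/625 m
Load 2 — applied couple M₀=12 kN·m at a=12 m (b=L-a=4):
  y_2 = (M₀x³/(6L)+C₁x)/EI  [x≤a] with C₁=M₀(3b²-L²)/(6L)=-26 = (12·4³/(6·16)+(-26)·4)/10000 = -6/625 m
Load 3 — triangular load w₀=-7 kN/m (0→w₀ over full span):
  y_3 = -w₀x(7L⁴-10L²x²+3x⁴)/(360LEI) = -(-7)·4·(7·16⁴-10·16²·4²+3·4⁴)/(360·16·10000) = 763/3750 m
Superposition: y = Σ y_i = -641/3750 m ≈ -0.170933 m

y(4) = -641/3750 m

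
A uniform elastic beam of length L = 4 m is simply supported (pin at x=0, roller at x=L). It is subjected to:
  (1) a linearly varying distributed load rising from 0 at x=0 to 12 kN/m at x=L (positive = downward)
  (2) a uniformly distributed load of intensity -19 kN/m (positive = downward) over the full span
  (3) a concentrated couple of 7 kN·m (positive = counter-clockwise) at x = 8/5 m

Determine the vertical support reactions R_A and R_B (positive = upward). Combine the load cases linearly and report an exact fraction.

Load 1 — triangular load w₀=12 kN/m (0→w₀ over full span):
  R_A = w₀L/6 = 12·4/6 = 8 kN
  R_B = w₀L/3 = 12·4/3 = 16 kN
Load 2 — uniform load w=-19 kN/m over full span:
  R_A = wL/2 = (-19)·4/2 = -38 kN
  R_B = wL/2 = (-19)·4/2 = -38 kN
Load 3 — applied couple M₀=7 kN·m at a=8/5 m (b=L-a=12/5):
  R_A = M₀/L = 7/4 kN
  R_B = -M₀/L = -7/4 kN
Superposition: R_A = -113/4 kN, R_B = -95/4 kN

R_A = -113/4 kN, R_B = -95/4 kN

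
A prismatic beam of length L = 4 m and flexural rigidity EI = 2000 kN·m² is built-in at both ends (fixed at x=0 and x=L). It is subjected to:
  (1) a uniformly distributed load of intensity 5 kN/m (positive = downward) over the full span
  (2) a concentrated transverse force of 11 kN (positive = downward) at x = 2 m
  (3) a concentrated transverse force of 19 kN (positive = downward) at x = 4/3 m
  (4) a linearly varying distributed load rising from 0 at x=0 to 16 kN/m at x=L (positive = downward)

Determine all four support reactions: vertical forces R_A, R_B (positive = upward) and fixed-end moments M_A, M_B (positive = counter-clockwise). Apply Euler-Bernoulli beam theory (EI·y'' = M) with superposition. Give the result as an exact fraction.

Load 1 — uniform load w=5 kN/m over full span:
  R_A = wL/2 = 5·4/2 = 10 kN
  M_A = wL²/12 = 5·4²/12 = 20/3 kN·m
  R_B = wL/2 = 5·4/2 = 10 kN
  M_B = -wL²/12 = -5·4²/12 = -20/3 kN·m
Load 2 — point force P=11 kN at a=2 m (b=L-a=2):
  R_A = Pb²(3a+b)/L³ = 11·2²·(3·2+2)/4³ = 11/2 kN
  M_A = Pab²/L² = 11·2·2²/4² = 11/2 kN·m
  R_B = Pa²(a+3b)/L³ = 11·2²·(2+3·2)/4³ = 11/2 kN
  M_B = -Pa²b/L² = -11·2²·2/4² = -11/2 kN·m
Load 3 — point force P=19 kN at a=4/3 m (b=L-a=8/3):
  R_A = Pb²(3a+b)/L³ = 19·(8/3)²·(3·(4/3)+(8/3))/4³ = 380/27 kN
  M_A = Pab²/L² = 19·(4/3)·(8/3)²/4² = 304/27 kN·m
  R_B = Pa²(a+3b)/L³ = 19·(4/3)²·((4/3)+3·(8/3))/4³ = 133/27 kN
  M_B = -Pa²b/L² = -19·(4/3)²·(8/3)/4² = -152/27 kN·m
Load 4 — triangular load w₀=16 kN/m (0→w₀ over full span):
  R_A = 3w₀L/20 = 3·16·4/20 = 48/5 kN
  M_A = w₀L²/30 = 16·4²/30 = 128/15 kN·m
  R_B = 7w₀L/20 = 7·16·4/20 = 112/5 kN
  M_B = -w₀L²/20 = -16·4²/20 = -64/5 kN·m
Superposition: R_A = 10577/270 kN, M_A = 8629/270 kN·m, R_B = 11563/270 kN, M_B = -8261/270 kN·m

R_A = 10577/270 kN, M_A = 8629/270 kN·m, R_B = 11563/270 kN, M_B = -8261/270 kN·m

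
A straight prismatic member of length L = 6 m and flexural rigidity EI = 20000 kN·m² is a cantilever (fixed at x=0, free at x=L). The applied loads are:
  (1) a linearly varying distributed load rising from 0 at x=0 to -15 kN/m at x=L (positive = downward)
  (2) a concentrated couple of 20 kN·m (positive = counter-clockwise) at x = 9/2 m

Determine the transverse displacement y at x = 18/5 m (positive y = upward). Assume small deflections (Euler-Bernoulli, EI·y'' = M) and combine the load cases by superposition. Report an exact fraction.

Load 1 — triangular load w₀=-15 kN/m (0→w₀ over full span):
  y_1 = (w₀Lx³/12-w₀L²x²/6-w₀x⁵/(120L))/EI = ((-15)·6·(18/5)³/12-(-15)·6²·(18/5)²/6-(-15)·(18/5)⁵/(120·6))/20000 = 1295433/31250000 m
Load 2 — applied couple M₀=20 kN·m at a=9/2 m (b=L-a=3/2):
  y_2 = M₀x²/(2EI)  [x≤a] = 20·(18/5)²/(2·20000) = 81/12500 m
Superposition: y = Σ y_i = 1497933/31250000 m ≈ 0.047934 m

y(18/5) = 1497933/31250000 m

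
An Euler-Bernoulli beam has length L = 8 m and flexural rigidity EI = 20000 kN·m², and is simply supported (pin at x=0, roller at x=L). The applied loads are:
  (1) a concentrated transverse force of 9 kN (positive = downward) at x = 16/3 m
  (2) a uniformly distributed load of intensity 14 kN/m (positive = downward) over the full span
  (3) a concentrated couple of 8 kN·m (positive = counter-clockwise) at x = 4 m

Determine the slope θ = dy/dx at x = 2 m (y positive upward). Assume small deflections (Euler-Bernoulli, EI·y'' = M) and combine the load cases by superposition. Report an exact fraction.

θ(2) = -257/22500 rad

Load 1 — point force P=9 kN at a=16/3 m (b=L-a=8/3):
  θ_1 = -Pb(L²-b²-3x²)/(6LEI)  [x≤a] = -9·(8/3)·(8²-(8/3)²-3·2²)/(6·8·20000) = -101/90000 rad
Load 2 — uniform load w=14 kN/m over full span:
  θ_2 = -w(L³-6Lx²+4x³)/(24EI) = -14·(8³-6·8·2²+4·2³)/(24·20000) = -77/7500 rad
Load 3 — applied couple M₀=8 kN·m at a=4 m (b=L-a=4):
  θ_3 = (M₀x²/(2L)+C₁)/EI  [x≤a] with C₁=M₀(3b²-L²)/(6L)=-8/3 = (8·2²/(2·8)+(-8/3))/20000 = -1/30000 rad
Superposition: θ = Σ θ_i = -257/22500 rad ≈ -0.011422 rad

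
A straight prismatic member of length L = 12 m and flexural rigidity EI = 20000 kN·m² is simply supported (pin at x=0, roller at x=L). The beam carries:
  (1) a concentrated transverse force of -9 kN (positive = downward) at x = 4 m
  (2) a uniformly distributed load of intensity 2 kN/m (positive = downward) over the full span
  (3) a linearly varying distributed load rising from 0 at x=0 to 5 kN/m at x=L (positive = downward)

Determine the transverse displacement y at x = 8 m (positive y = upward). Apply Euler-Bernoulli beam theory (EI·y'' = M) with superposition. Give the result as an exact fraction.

Load 1 — point force P=-9 kN at a=4 m (b=L-a=8):
  y_1 = -Pa(L-x)(2Lx-a²-x²)/(6LEI)  [x>a] = -(-9)·4·(12-8)·(2·12·8-4²-8²)/(6·12·20000) = 7/625 m
Load 2 — uniform load w=2 kN/m over full span:
  y_2 = -wx(L³-2Lx²+x³)/(24EI) = -2·8·(12³-2·12·8²+8³)/(24·20000) = -44/1875 m
Load 3 — triangular load w₀=5 kN/m (0→w₀ over full span):
  y_3 = -w₀x(7L⁴-10L²x²+3x⁴)/(360LEI) = -5·8·(7·12⁴-10·12²·8²+3·8⁴)/(360·12·20000) = -34/1125 m
Superposition: y = Σ y_i = -239/5625 m ≈ -0.042489 m

y(8) = -239/5625 m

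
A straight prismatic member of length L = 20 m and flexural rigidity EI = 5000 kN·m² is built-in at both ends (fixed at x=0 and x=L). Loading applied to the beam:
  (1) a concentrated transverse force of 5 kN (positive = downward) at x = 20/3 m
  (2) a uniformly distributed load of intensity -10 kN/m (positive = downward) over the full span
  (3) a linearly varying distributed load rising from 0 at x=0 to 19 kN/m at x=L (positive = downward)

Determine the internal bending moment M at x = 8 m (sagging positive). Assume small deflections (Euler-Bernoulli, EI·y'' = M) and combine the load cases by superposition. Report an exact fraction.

Load 1 — point force P=5 kN at a=20/3 m (b=L-a=40/3):
  M_1 = Pa²(a+3b)(L-x)/L³ - Pa²b/L²  [x>a] = 5·(20/3)²·((20/3)+3·(40/3))·(20-8)/20³ - 5·(20/3)²·(40/3)/20² = 220/27 kN·m
Load 2 — uniform load w=-10 kN/m over full span:
  M_2 = wLx/2 - wL²/12 - wx²/2 = (-10)·20·8/2 - (-10)·20²/12 - (-10)·8²/2 = -440/3 kN·m
Load 3 — triangular load w₀=19 kN/m (0→w₀ over full span):
  M_3 = 3w₀Lx/20 - w₀L²/30 - w₀x³/(6L) = 3·19·20·8/20 - 19·20²/30 - 19·8³/(6·20) = 608/5 kN·m
Superposition: M = Σ M_i = -2284/135 kN·m ≈ -16.918519 kN·m

M(8) = -2284/135 kN·m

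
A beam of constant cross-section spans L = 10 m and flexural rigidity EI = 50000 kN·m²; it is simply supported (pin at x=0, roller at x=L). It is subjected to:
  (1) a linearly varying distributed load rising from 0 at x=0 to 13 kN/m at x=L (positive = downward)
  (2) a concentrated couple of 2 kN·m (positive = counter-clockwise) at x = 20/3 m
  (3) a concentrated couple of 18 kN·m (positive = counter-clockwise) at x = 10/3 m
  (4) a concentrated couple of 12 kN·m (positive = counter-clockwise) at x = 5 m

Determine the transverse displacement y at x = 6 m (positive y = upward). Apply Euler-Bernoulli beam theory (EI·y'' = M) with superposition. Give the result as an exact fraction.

Load 1 — triangular load w₀=13 kN/m (0→w₀ over full span):
  y_1 = -w₀x(7L⁴-10L²x²+3x⁴)/(360LEI) = -13·6·(7·10⁴-10·10²·6²+3·6⁴)/(360·10·50000) = -3848/234375 m
Load 2 — applied couple M₀=2 kN·m at a=20/3 m (b=L-a=10/3):
  y_2 = (M₀x³/(6L)+C₁x)/EI  [x≤a] with C₁=M₀(3b²-L²)/(6L)=-20/9 = (2·6³/(6·10)+(-20/9)·6)/50000 = -23/187500 m
Load 3 — applied couple M₀=18 kN·m at a=10/3 m (b=L-a=20/3):
  y_3 = (M₀x³/(6L)-M₀(x-a)²/2+C₁x)/EI  [x>a] with C₁=M₀(3b²-L²)/(6L)=10 = (18·6³/(6·10)-18·(6-(10/3))²/2+10·6)/50000 = 19/15625 m
Load 4 — applied couple M₀=12 kN·m at a=5 m (b=L-a=5):
  y_4 = (M₀x³/(6L)-M₀(x-a)²/2+C₁x)/EI  [x>a] with C₁=M₀(3b²-L²)/(6L)=-5 = (12·6³/(6·10)-12·(6-5)²/2+(-5)·6)/50000 = 9/62500 m
Superposition: y = Σ y_i = -1186/78125 m ≈ -0.015181 m

y(6) = -1186/78125 m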